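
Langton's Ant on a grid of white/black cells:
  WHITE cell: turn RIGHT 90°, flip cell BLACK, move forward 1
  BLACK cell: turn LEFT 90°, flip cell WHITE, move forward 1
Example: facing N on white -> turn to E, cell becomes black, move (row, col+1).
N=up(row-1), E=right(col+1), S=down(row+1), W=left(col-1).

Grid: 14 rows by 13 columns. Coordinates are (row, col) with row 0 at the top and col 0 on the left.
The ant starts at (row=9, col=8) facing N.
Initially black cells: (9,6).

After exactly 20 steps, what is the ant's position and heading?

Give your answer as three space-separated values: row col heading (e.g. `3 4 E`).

Answer: 9 4 N

Derivation:
Step 1: on WHITE (9,8): turn R to E, flip to black, move to (9,9). |black|=2
Step 2: on WHITE (9,9): turn R to S, flip to black, move to (10,9). |black|=3
Step 3: on WHITE (10,9): turn R to W, flip to black, move to (10,8). |black|=4
Step 4: on WHITE (10,8): turn R to N, flip to black, move to (9,8). |black|=5
Step 5: on BLACK (9,8): turn L to W, flip to white, move to (9,7). |black|=4
Step 6: on WHITE (9,7): turn R to N, flip to black, move to (8,7). |black|=5
Step 7: on WHITE (8,7): turn R to E, flip to black, move to (8,8). |black|=6
Step 8: on WHITE (8,8): turn R to S, flip to black, move to (9,8). |black|=7
Step 9: on WHITE (9,8): turn R to W, flip to black, move to (9,7). |black|=8
Step 10: on BLACK (9,7): turn L to S, flip to white, move to (10,7). |black|=7
Step 11: on WHITE (10,7): turn R to W, flip to black, move to (10,6). |black|=8
Step 12: on WHITE (10,6): turn R to N, flip to black, move to (9,6). |black|=9
Step 13: on BLACK (9,6): turn L to W, flip to white, move to (9,5). |black|=8
Step 14: on WHITE (9,5): turn R to N, flip to black, move to (8,5). |black|=9
Step 15: on WHITE (8,5): turn R to E, flip to black, move to (8,6). |black|=10
Step 16: on WHITE (8,6): turn R to S, flip to black, move to (9,6). |black|=11
Step 17: on WHITE (9,6): turn R to W, flip to black, move to (9,5). |black|=12
Step 18: on BLACK (9,5): turn L to S, flip to white, move to (10,5). |black|=11
Step 19: on WHITE (10,5): turn R to W, flip to black, move to (10,4). |black|=12
Step 20: on WHITE (10,4): turn R to N, flip to black, move to (9,4). |black|=13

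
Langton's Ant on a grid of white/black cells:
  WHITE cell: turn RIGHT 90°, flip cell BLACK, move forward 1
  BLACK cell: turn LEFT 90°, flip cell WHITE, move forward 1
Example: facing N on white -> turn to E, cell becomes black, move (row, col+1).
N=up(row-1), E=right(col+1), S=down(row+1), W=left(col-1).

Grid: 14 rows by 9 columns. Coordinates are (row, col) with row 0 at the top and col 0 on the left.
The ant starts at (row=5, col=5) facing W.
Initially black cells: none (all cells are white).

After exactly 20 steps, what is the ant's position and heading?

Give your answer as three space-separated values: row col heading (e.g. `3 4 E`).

Answer: 7 7 E

Derivation:
Step 1: on WHITE (5,5): turn R to N, flip to black, move to (4,5). |black|=1
Step 2: on WHITE (4,5): turn R to E, flip to black, move to (4,6). |black|=2
Step 3: on WHITE (4,6): turn R to S, flip to black, move to (5,6). |black|=3
Step 4: on WHITE (5,6): turn R to W, flip to black, move to (5,5). |black|=4
Step 5: on BLACK (5,5): turn L to S, flip to white, move to (6,5). |black|=3
Step 6: on WHITE (6,5): turn R to W, flip to black, move to (6,4). |black|=4
Step 7: on WHITE (6,4): turn R to N, flip to black, move to (5,4). |black|=5
Step 8: on WHITE (5,4): turn R to E, flip to black, move to (5,5). |black|=6
Step 9: on WHITE (5,5): turn R to S, flip to black, move to (6,5). |black|=7
Step 10: on BLACK (6,5): turn L to E, flip to white, move to (6,6). |black|=6
Step 11: on WHITE (6,6): turn R to S, flip to black, move to (7,6). |black|=7
Step 12: on WHITE (7,6): turn R to W, flip to black, move to (7,5). |black|=8
Step 13: on WHITE (7,5): turn R to N, flip to black, move to (6,5). |black|=9
Step 14: on WHITE (6,5): turn R to E, flip to black, move to (6,6). |black|=10
Step 15: on BLACK (6,6): turn L to N, flip to white, move to (5,6). |black|=9
Step 16: on BLACK (5,6): turn L to W, flip to white, move to (5,5). |black|=8
Step 17: on BLACK (5,5): turn L to S, flip to white, move to (6,5). |black|=7
Step 18: on BLACK (6,5): turn L to E, flip to white, move to (6,6). |black|=6
Step 19: on WHITE (6,6): turn R to S, flip to black, move to (7,6). |black|=7
Step 20: on BLACK (7,6): turn L to E, flip to white, move to (7,7). |black|=6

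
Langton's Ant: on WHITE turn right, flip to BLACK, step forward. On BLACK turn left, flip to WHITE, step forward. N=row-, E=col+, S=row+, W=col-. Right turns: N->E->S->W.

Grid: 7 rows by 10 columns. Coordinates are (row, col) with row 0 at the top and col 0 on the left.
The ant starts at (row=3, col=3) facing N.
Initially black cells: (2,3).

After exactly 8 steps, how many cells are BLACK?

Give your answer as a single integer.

Answer: 5

Derivation:
Step 1: on WHITE (3,3): turn R to E, flip to black, move to (3,4). |black|=2
Step 2: on WHITE (3,4): turn R to S, flip to black, move to (4,4). |black|=3
Step 3: on WHITE (4,4): turn R to W, flip to black, move to (4,3). |black|=4
Step 4: on WHITE (4,3): turn R to N, flip to black, move to (3,3). |black|=5
Step 5: on BLACK (3,3): turn L to W, flip to white, move to (3,2). |black|=4
Step 6: on WHITE (3,2): turn R to N, flip to black, move to (2,2). |black|=5
Step 7: on WHITE (2,2): turn R to E, flip to black, move to (2,3). |black|=6
Step 8: on BLACK (2,3): turn L to N, flip to white, move to (1,3). |black|=5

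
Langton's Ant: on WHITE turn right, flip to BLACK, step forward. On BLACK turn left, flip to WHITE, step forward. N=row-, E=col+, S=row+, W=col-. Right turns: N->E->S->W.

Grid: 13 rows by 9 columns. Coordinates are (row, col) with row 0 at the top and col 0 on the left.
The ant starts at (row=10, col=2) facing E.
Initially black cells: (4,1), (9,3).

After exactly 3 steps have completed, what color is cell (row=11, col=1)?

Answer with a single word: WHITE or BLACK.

Step 1: on WHITE (10,2): turn R to S, flip to black, move to (11,2). |black|=3
Step 2: on WHITE (11,2): turn R to W, flip to black, move to (11,1). |black|=4
Step 3: on WHITE (11,1): turn R to N, flip to black, move to (10,1). |black|=5

Answer: BLACK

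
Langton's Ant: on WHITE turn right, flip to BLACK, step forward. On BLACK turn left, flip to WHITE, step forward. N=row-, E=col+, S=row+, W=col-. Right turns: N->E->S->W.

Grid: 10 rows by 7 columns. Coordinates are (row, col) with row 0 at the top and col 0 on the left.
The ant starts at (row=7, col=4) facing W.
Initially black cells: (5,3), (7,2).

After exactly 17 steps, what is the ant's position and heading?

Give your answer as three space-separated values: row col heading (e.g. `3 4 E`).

Answer: 8 4 S

Derivation:
Step 1: on WHITE (7,4): turn R to N, flip to black, move to (6,4). |black|=3
Step 2: on WHITE (6,4): turn R to E, flip to black, move to (6,5). |black|=4
Step 3: on WHITE (6,5): turn R to S, flip to black, move to (7,5). |black|=5
Step 4: on WHITE (7,5): turn R to W, flip to black, move to (7,4). |black|=6
Step 5: on BLACK (7,4): turn L to S, flip to white, move to (8,4). |black|=5
Step 6: on WHITE (8,4): turn R to W, flip to black, move to (8,3). |black|=6
Step 7: on WHITE (8,3): turn R to N, flip to black, move to (7,3). |black|=7
Step 8: on WHITE (7,3): turn R to E, flip to black, move to (7,4). |black|=8
Step 9: on WHITE (7,4): turn R to S, flip to black, move to (8,4). |black|=9
Step 10: on BLACK (8,4): turn L to E, flip to white, move to (8,5). |black|=8
Step 11: on WHITE (8,5): turn R to S, flip to black, move to (9,5). |black|=9
Step 12: on WHITE (9,5): turn R to W, flip to black, move to (9,4). |black|=10
Step 13: on WHITE (9,4): turn R to N, flip to black, move to (8,4). |black|=11
Step 14: on WHITE (8,4): turn R to E, flip to black, move to (8,5). |black|=12
Step 15: on BLACK (8,5): turn L to N, flip to white, move to (7,5). |black|=11
Step 16: on BLACK (7,5): turn L to W, flip to white, move to (7,4). |black|=10
Step 17: on BLACK (7,4): turn L to S, flip to white, move to (8,4). |black|=9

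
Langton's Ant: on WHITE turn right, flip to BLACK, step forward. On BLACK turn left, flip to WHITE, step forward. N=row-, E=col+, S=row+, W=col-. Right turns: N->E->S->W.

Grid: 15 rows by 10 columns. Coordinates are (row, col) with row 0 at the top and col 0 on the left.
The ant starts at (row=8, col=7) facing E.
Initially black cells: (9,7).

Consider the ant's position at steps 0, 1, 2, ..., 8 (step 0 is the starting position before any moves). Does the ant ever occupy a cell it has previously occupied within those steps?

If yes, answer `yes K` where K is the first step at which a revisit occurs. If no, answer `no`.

Answer: yes 5

Derivation:
Step 1: on WHITE (8,7): turn R to S, flip to black, move to (9,7). |black|=2 — new cell
Step 2: on BLACK (9,7): turn L to E, flip to white, move to (9,8). |black|=1 — new cell
Step 3: on WHITE (9,8): turn R to S, flip to black, move to (10,8). |black|=2 — new cell
Step 4: on WHITE (10,8): turn R to W, flip to black, move to (10,7). |black|=3 — new cell
Step 5: on WHITE (10,7): turn R to N, flip to black, move to (9,7). |black|=4 — REVISIT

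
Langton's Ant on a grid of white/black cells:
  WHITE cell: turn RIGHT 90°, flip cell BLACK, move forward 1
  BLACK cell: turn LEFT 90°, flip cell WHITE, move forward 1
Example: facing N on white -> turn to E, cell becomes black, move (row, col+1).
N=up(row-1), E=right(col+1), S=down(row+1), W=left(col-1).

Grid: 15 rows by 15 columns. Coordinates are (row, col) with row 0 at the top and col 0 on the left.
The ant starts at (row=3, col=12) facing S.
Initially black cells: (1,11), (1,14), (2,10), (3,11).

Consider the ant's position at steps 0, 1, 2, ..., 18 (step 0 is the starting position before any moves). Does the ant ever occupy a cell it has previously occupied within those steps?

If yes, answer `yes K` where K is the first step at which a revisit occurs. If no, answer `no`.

Answer: yes 5

Derivation:
Step 1: on WHITE (3,12): turn R to W, flip to black, move to (3,11). |black|=5 — new cell
Step 2: on BLACK (3,11): turn L to S, flip to white, move to (4,11). |black|=4 — new cell
Step 3: on WHITE (4,11): turn R to W, flip to black, move to (4,10). |black|=5 — new cell
Step 4: on WHITE (4,10): turn R to N, flip to black, move to (3,10). |black|=6 — new cell
Step 5: on WHITE (3,10): turn R to E, flip to black, move to (3,11). |black|=7 — REVISIT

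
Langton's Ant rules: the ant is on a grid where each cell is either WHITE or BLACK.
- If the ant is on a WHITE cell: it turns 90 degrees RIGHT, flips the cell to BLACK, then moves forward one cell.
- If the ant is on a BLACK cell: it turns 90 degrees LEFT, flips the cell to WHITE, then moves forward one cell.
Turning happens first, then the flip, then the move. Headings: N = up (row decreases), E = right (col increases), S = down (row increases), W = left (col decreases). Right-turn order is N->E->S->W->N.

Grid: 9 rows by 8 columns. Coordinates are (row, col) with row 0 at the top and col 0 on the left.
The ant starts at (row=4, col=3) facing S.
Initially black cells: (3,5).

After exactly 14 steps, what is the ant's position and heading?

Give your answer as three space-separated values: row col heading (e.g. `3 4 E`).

Step 1: on WHITE (4,3): turn R to W, flip to black, move to (4,2). |black|=2
Step 2: on WHITE (4,2): turn R to N, flip to black, move to (3,2). |black|=3
Step 3: on WHITE (3,2): turn R to E, flip to black, move to (3,3). |black|=4
Step 4: on WHITE (3,3): turn R to S, flip to black, move to (4,3). |black|=5
Step 5: on BLACK (4,3): turn L to E, flip to white, move to (4,4). |black|=4
Step 6: on WHITE (4,4): turn R to S, flip to black, move to (5,4). |black|=5
Step 7: on WHITE (5,4): turn R to W, flip to black, move to (5,3). |black|=6
Step 8: on WHITE (5,3): turn R to N, flip to black, move to (4,3). |black|=7
Step 9: on WHITE (4,3): turn R to E, flip to black, move to (4,4). |black|=8
Step 10: on BLACK (4,4): turn L to N, flip to white, move to (3,4). |black|=7
Step 11: on WHITE (3,4): turn R to E, flip to black, move to (3,5). |black|=8
Step 12: on BLACK (3,5): turn L to N, flip to white, move to (2,5). |black|=7
Step 13: on WHITE (2,5): turn R to E, flip to black, move to (2,6). |black|=8
Step 14: on WHITE (2,6): turn R to S, flip to black, move to (3,6). |black|=9

Answer: 3 6 S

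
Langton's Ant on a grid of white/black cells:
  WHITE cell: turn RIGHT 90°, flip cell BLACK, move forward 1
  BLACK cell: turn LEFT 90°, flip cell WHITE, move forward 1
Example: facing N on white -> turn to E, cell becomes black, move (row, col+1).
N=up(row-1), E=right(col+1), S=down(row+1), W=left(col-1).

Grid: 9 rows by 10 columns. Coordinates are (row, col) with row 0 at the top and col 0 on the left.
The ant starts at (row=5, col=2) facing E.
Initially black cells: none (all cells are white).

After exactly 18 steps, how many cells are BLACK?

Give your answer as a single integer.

Step 1: on WHITE (5,2): turn R to S, flip to black, move to (6,2). |black|=1
Step 2: on WHITE (6,2): turn R to W, flip to black, move to (6,1). |black|=2
Step 3: on WHITE (6,1): turn R to N, flip to black, move to (5,1). |black|=3
Step 4: on WHITE (5,1): turn R to E, flip to black, move to (5,2). |black|=4
Step 5: on BLACK (5,2): turn L to N, flip to white, move to (4,2). |black|=3
Step 6: on WHITE (4,2): turn R to E, flip to black, move to (4,3). |black|=4
Step 7: on WHITE (4,3): turn R to S, flip to black, move to (5,3). |black|=5
Step 8: on WHITE (5,3): turn R to W, flip to black, move to (5,2). |black|=6
Step 9: on WHITE (5,2): turn R to N, flip to black, move to (4,2). |black|=7
Step 10: on BLACK (4,2): turn L to W, flip to white, move to (4,1). |black|=6
Step 11: on WHITE (4,1): turn R to N, flip to black, move to (3,1). |black|=7
Step 12: on WHITE (3,1): turn R to E, flip to black, move to (3,2). |black|=8
Step 13: on WHITE (3,2): turn R to S, flip to black, move to (4,2). |black|=9
Step 14: on WHITE (4,2): turn R to W, flip to black, move to (4,1). |black|=10
Step 15: on BLACK (4,1): turn L to S, flip to white, move to (5,1). |black|=9
Step 16: on BLACK (5,1): turn L to E, flip to white, move to (5,2). |black|=8
Step 17: on BLACK (5,2): turn L to N, flip to white, move to (4,2). |black|=7
Step 18: on BLACK (4,2): turn L to W, flip to white, move to (4,1). |black|=6

Answer: 6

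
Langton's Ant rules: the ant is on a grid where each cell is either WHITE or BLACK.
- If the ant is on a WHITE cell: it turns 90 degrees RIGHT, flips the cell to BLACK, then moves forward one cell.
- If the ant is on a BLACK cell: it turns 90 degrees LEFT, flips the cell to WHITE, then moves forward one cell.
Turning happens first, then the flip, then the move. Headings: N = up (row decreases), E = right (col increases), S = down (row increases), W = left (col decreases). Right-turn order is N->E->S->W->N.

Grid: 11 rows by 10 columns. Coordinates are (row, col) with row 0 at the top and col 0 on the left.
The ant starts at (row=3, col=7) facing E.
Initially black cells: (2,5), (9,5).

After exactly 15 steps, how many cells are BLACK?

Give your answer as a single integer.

Step 1: on WHITE (3,7): turn R to S, flip to black, move to (4,7). |black|=3
Step 2: on WHITE (4,7): turn R to W, flip to black, move to (4,6). |black|=4
Step 3: on WHITE (4,6): turn R to N, flip to black, move to (3,6). |black|=5
Step 4: on WHITE (3,6): turn R to E, flip to black, move to (3,7). |black|=6
Step 5: on BLACK (3,7): turn L to N, flip to white, move to (2,7). |black|=5
Step 6: on WHITE (2,7): turn R to E, flip to black, move to (2,8). |black|=6
Step 7: on WHITE (2,8): turn R to S, flip to black, move to (3,8). |black|=7
Step 8: on WHITE (3,8): turn R to W, flip to black, move to (3,7). |black|=8
Step 9: on WHITE (3,7): turn R to N, flip to black, move to (2,7). |black|=9
Step 10: on BLACK (2,7): turn L to W, flip to white, move to (2,6). |black|=8
Step 11: on WHITE (2,6): turn R to N, flip to black, move to (1,6). |black|=9
Step 12: on WHITE (1,6): turn R to E, flip to black, move to (1,7). |black|=10
Step 13: on WHITE (1,7): turn R to S, flip to black, move to (2,7). |black|=11
Step 14: on WHITE (2,7): turn R to W, flip to black, move to (2,6). |black|=12
Step 15: on BLACK (2,6): turn L to S, flip to white, move to (3,6). |black|=11

Answer: 11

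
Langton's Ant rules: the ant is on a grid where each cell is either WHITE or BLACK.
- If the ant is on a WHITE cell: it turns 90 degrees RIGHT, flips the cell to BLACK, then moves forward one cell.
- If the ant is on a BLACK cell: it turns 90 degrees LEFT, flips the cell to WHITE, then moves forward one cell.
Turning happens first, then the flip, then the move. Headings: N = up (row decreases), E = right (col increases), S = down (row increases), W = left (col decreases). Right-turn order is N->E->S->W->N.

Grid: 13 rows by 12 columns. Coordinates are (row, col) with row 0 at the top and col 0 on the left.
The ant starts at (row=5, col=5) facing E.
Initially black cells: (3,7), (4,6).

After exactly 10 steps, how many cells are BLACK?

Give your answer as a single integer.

Answer: 6

Derivation:
Step 1: on WHITE (5,5): turn R to S, flip to black, move to (6,5). |black|=3
Step 2: on WHITE (6,5): turn R to W, flip to black, move to (6,4). |black|=4
Step 3: on WHITE (6,4): turn R to N, flip to black, move to (5,4). |black|=5
Step 4: on WHITE (5,4): turn R to E, flip to black, move to (5,5). |black|=6
Step 5: on BLACK (5,5): turn L to N, flip to white, move to (4,5). |black|=5
Step 6: on WHITE (4,5): turn R to E, flip to black, move to (4,6). |black|=6
Step 7: on BLACK (4,6): turn L to N, flip to white, move to (3,6). |black|=5
Step 8: on WHITE (3,6): turn R to E, flip to black, move to (3,7). |black|=6
Step 9: on BLACK (3,7): turn L to N, flip to white, move to (2,7). |black|=5
Step 10: on WHITE (2,7): turn R to E, flip to black, move to (2,8). |black|=6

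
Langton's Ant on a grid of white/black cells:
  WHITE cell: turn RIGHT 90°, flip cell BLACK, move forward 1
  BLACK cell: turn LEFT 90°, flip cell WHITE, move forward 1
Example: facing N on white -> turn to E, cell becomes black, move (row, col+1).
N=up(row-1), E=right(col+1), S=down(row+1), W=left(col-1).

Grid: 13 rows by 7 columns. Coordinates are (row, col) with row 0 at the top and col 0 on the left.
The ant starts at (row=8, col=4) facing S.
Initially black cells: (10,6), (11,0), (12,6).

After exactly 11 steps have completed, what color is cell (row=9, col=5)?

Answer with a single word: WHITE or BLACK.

Step 1: on WHITE (8,4): turn R to W, flip to black, move to (8,3). |black|=4
Step 2: on WHITE (8,3): turn R to N, flip to black, move to (7,3). |black|=5
Step 3: on WHITE (7,3): turn R to E, flip to black, move to (7,4). |black|=6
Step 4: on WHITE (7,4): turn R to S, flip to black, move to (8,4). |black|=7
Step 5: on BLACK (8,4): turn L to E, flip to white, move to (8,5). |black|=6
Step 6: on WHITE (8,5): turn R to S, flip to black, move to (9,5). |black|=7
Step 7: on WHITE (9,5): turn R to W, flip to black, move to (9,4). |black|=8
Step 8: on WHITE (9,4): turn R to N, flip to black, move to (8,4). |black|=9
Step 9: on WHITE (8,4): turn R to E, flip to black, move to (8,5). |black|=10
Step 10: on BLACK (8,5): turn L to N, flip to white, move to (7,5). |black|=9
Step 11: on WHITE (7,5): turn R to E, flip to black, move to (7,6). |black|=10

Answer: BLACK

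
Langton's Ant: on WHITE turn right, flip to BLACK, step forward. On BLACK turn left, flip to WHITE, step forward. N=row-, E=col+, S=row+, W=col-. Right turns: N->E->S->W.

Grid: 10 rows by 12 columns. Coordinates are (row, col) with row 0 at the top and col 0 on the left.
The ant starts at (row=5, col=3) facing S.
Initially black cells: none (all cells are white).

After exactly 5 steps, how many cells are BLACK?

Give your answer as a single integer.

Answer: 3

Derivation:
Step 1: on WHITE (5,3): turn R to W, flip to black, move to (5,2). |black|=1
Step 2: on WHITE (5,2): turn R to N, flip to black, move to (4,2). |black|=2
Step 3: on WHITE (4,2): turn R to E, flip to black, move to (4,3). |black|=3
Step 4: on WHITE (4,3): turn R to S, flip to black, move to (5,3). |black|=4
Step 5: on BLACK (5,3): turn L to E, flip to white, move to (5,4). |black|=3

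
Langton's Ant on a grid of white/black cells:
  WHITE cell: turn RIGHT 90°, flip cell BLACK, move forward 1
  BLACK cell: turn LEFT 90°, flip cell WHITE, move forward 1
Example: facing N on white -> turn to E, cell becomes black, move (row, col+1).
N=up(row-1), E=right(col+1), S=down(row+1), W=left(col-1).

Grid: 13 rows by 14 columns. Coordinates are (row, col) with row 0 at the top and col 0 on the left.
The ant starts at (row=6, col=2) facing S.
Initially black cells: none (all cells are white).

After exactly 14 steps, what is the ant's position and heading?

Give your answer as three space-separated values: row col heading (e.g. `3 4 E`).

Answer: 5 3 N

Derivation:
Step 1: on WHITE (6,2): turn R to W, flip to black, move to (6,1). |black|=1
Step 2: on WHITE (6,1): turn R to N, flip to black, move to (5,1). |black|=2
Step 3: on WHITE (5,1): turn R to E, flip to black, move to (5,2). |black|=3
Step 4: on WHITE (5,2): turn R to S, flip to black, move to (6,2). |black|=4
Step 5: on BLACK (6,2): turn L to E, flip to white, move to (6,3). |black|=3
Step 6: on WHITE (6,3): turn R to S, flip to black, move to (7,3). |black|=4
Step 7: on WHITE (7,3): turn R to W, flip to black, move to (7,2). |black|=5
Step 8: on WHITE (7,2): turn R to N, flip to black, move to (6,2). |black|=6
Step 9: on WHITE (6,2): turn R to E, flip to black, move to (6,3). |black|=7
Step 10: on BLACK (6,3): turn L to N, flip to white, move to (5,3). |black|=6
Step 11: on WHITE (5,3): turn R to E, flip to black, move to (5,4). |black|=7
Step 12: on WHITE (5,4): turn R to S, flip to black, move to (6,4). |black|=8
Step 13: on WHITE (6,4): turn R to W, flip to black, move to (6,3). |black|=9
Step 14: on WHITE (6,3): turn R to N, flip to black, move to (5,3). |black|=10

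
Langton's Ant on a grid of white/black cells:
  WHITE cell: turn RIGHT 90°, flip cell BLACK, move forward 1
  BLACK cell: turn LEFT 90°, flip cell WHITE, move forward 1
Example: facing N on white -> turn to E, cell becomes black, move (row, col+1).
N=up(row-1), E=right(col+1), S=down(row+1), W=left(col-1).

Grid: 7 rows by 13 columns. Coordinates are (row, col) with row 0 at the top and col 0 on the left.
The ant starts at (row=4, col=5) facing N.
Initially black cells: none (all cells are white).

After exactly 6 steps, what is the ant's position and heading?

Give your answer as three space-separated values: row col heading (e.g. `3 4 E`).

Step 1: on WHITE (4,5): turn R to E, flip to black, move to (4,6). |black|=1
Step 2: on WHITE (4,6): turn R to S, flip to black, move to (5,6). |black|=2
Step 3: on WHITE (5,6): turn R to W, flip to black, move to (5,5). |black|=3
Step 4: on WHITE (5,5): turn R to N, flip to black, move to (4,5). |black|=4
Step 5: on BLACK (4,5): turn L to W, flip to white, move to (4,4). |black|=3
Step 6: on WHITE (4,4): turn R to N, flip to black, move to (3,4). |black|=4

Answer: 3 4 N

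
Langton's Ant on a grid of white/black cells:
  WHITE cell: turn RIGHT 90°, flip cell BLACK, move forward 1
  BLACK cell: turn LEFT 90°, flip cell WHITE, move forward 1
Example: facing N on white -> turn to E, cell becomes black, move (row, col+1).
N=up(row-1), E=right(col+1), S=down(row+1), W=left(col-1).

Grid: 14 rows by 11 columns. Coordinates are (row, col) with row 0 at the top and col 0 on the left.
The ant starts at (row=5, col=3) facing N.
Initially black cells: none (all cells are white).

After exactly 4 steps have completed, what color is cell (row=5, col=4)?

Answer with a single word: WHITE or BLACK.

Answer: BLACK

Derivation:
Step 1: on WHITE (5,3): turn R to E, flip to black, move to (5,4). |black|=1
Step 2: on WHITE (5,4): turn R to S, flip to black, move to (6,4). |black|=2
Step 3: on WHITE (6,4): turn R to W, flip to black, move to (6,3). |black|=3
Step 4: on WHITE (6,3): turn R to N, flip to black, move to (5,3). |black|=4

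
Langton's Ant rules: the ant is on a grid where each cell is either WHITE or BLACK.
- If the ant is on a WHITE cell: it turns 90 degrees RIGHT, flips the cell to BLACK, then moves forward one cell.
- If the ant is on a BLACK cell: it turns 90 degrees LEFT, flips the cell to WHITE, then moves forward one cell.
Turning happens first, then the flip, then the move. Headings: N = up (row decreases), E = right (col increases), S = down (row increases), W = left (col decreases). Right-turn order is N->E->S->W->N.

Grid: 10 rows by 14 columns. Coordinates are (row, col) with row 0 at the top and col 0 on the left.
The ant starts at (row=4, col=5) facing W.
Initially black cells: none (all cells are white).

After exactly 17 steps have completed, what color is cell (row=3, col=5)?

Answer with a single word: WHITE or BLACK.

Step 1: on WHITE (4,5): turn R to N, flip to black, move to (3,5). |black|=1
Step 2: on WHITE (3,5): turn R to E, flip to black, move to (3,6). |black|=2
Step 3: on WHITE (3,6): turn R to S, flip to black, move to (4,6). |black|=3
Step 4: on WHITE (4,6): turn R to W, flip to black, move to (4,5). |black|=4
Step 5: on BLACK (4,5): turn L to S, flip to white, move to (5,5). |black|=3
Step 6: on WHITE (5,5): turn R to W, flip to black, move to (5,4). |black|=4
Step 7: on WHITE (5,4): turn R to N, flip to black, move to (4,4). |black|=5
Step 8: on WHITE (4,4): turn R to E, flip to black, move to (4,5). |black|=6
Step 9: on WHITE (4,5): turn R to S, flip to black, move to (5,5). |black|=7
Step 10: on BLACK (5,5): turn L to E, flip to white, move to (5,6). |black|=6
Step 11: on WHITE (5,6): turn R to S, flip to black, move to (6,6). |black|=7
Step 12: on WHITE (6,6): turn R to W, flip to black, move to (6,5). |black|=8
Step 13: on WHITE (6,5): turn R to N, flip to black, move to (5,5). |black|=9
Step 14: on WHITE (5,5): turn R to E, flip to black, move to (5,6). |black|=10
Step 15: on BLACK (5,6): turn L to N, flip to white, move to (4,6). |black|=9
Step 16: on BLACK (4,6): turn L to W, flip to white, move to (4,5). |black|=8
Step 17: on BLACK (4,5): turn L to S, flip to white, move to (5,5). |black|=7

Answer: BLACK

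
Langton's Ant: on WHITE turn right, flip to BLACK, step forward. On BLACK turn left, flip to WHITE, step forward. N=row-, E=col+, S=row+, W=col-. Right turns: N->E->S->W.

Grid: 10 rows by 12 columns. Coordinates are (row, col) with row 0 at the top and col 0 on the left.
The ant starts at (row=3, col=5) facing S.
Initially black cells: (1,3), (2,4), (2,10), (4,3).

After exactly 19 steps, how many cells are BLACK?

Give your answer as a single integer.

Answer: 9

Derivation:
Step 1: on WHITE (3,5): turn R to W, flip to black, move to (3,4). |black|=5
Step 2: on WHITE (3,4): turn R to N, flip to black, move to (2,4). |black|=6
Step 3: on BLACK (2,4): turn L to W, flip to white, move to (2,3). |black|=5
Step 4: on WHITE (2,3): turn R to N, flip to black, move to (1,3). |black|=6
Step 5: on BLACK (1,3): turn L to W, flip to white, move to (1,2). |black|=5
Step 6: on WHITE (1,2): turn R to N, flip to black, move to (0,2). |black|=6
Step 7: on WHITE (0,2): turn R to E, flip to black, move to (0,3). |black|=7
Step 8: on WHITE (0,3): turn R to S, flip to black, move to (1,3). |black|=8
Step 9: on WHITE (1,3): turn R to W, flip to black, move to (1,2). |black|=9
Step 10: on BLACK (1,2): turn L to S, flip to white, move to (2,2). |black|=8
Step 11: on WHITE (2,2): turn R to W, flip to black, move to (2,1). |black|=9
Step 12: on WHITE (2,1): turn R to N, flip to black, move to (1,1). |black|=10
Step 13: on WHITE (1,1): turn R to E, flip to black, move to (1,2). |black|=11
Step 14: on WHITE (1,2): turn R to S, flip to black, move to (2,2). |black|=12
Step 15: on BLACK (2,2): turn L to E, flip to white, move to (2,3). |black|=11
Step 16: on BLACK (2,3): turn L to N, flip to white, move to (1,3). |black|=10
Step 17: on BLACK (1,3): turn L to W, flip to white, move to (1,2). |black|=9
Step 18: on BLACK (1,2): turn L to S, flip to white, move to (2,2). |black|=8
Step 19: on WHITE (2,2): turn R to W, flip to black, move to (2,1). |black|=9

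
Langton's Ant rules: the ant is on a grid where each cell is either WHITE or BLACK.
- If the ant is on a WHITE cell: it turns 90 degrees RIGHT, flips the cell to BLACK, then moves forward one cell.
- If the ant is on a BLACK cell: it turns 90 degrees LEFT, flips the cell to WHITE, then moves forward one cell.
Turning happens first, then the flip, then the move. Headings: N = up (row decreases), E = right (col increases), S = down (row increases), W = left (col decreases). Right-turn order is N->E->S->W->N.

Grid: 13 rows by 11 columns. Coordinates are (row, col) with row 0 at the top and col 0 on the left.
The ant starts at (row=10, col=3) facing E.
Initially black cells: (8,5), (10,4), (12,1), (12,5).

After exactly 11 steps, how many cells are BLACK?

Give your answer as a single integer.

Step 1: on WHITE (10,3): turn R to S, flip to black, move to (11,3). |black|=5
Step 2: on WHITE (11,3): turn R to W, flip to black, move to (11,2). |black|=6
Step 3: on WHITE (11,2): turn R to N, flip to black, move to (10,2). |black|=7
Step 4: on WHITE (10,2): turn R to E, flip to black, move to (10,3). |black|=8
Step 5: on BLACK (10,3): turn L to N, flip to white, move to (9,3). |black|=7
Step 6: on WHITE (9,3): turn R to E, flip to black, move to (9,4). |black|=8
Step 7: on WHITE (9,4): turn R to S, flip to black, move to (10,4). |black|=9
Step 8: on BLACK (10,4): turn L to E, flip to white, move to (10,5). |black|=8
Step 9: on WHITE (10,5): turn R to S, flip to black, move to (11,5). |black|=9
Step 10: on WHITE (11,5): turn R to W, flip to black, move to (11,4). |black|=10
Step 11: on WHITE (11,4): turn R to N, flip to black, move to (10,4). |black|=11

Answer: 11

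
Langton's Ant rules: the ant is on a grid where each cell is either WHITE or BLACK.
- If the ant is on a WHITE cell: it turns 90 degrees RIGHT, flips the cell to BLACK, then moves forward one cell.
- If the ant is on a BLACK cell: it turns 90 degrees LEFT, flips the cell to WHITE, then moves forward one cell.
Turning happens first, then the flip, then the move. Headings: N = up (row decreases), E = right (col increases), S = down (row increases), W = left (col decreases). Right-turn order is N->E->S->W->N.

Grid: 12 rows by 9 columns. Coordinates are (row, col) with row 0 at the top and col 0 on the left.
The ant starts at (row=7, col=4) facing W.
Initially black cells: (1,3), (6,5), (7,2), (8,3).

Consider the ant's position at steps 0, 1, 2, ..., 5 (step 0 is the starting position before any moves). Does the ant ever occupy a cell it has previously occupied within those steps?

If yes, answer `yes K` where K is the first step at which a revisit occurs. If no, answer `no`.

Answer: no

Derivation:
Step 1: on WHITE (7,4): turn R to N, flip to black, move to (6,4). |black|=5 — new cell
Step 2: on WHITE (6,4): turn R to E, flip to black, move to (6,5). |black|=6 — new cell
Step 3: on BLACK (6,5): turn L to N, flip to white, move to (5,5). |black|=5 — new cell
Step 4: on WHITE (5,5): turn R to E, flip to black, move to (5,6). |black|=6 — new cell
Step 5: on WHITE (5,6): turn R to S, flip to black, move to (6,6). |black|=7 — new cell
No revisit within 5 steps.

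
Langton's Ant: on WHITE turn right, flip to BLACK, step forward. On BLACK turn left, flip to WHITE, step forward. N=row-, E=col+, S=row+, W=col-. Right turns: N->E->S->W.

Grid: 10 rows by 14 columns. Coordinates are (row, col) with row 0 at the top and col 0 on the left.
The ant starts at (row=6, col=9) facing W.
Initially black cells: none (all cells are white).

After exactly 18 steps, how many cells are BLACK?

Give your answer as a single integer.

Answer: 6

Derivation:
Step 1: on WHITE (6,9): turn R to N, flip to black, move to (5,9). |black|=1
Step 2: on WHITE (5,9): turn R to E, flip to black, move to (5,10). |black|=2
Step 3: on WHITE (5,10): turn R to S, flip to black, move to (6,10). |black|=3
Step 4: on WHITE (6,10): turn R to W, flip to black, move to (6,9). |black|=4
Step 5: on BLACK (6,9): turn L to S, flip to white, move to (7,9). |black|=3
Step 6: on WHITE (7,9): turn R to W, flip to black, move to (7,8). |black|=4
Step 7: on WHITE (7,8): turn R to N, flip to black, move to (6,8). |black|=5
Step 8: on WHITE (6,8): turn R to E, flip to black, move to (6,9). |black|=6
Step 9: on WHITE (6,9): turn R to S, flip to black, move to (7,9). |black|=7
Step 10: on BLACK (7,9): turn L to E, flip to white, move to (7,10). |black|=6
Step 11: on WHITE (7,10): turn R to S, flip to black, move to (8,10). |black|=7
Step 12: on WHITE (8,10): turn R to W, flip to black, move to (8,9). |black|=8
Step 13: on WHITE (8,9): turn R to N, flip to black, move to (7,9). |black|=9
Step 14: on WHITE (7,9): turn R to E, flip to black, move to (7,10). |black|=10
Step 15: on BLACK (7,10): turn L to N, flip to white, move to (6,10). |black|=9
Step 16: on BLACK (6,10): turn L to W, flip to white, move to (6,9). |black|=8
Step 17: on BLACK (6,9): turn L to S, flip to white, move to (7,9). |black|=7
Step 18: on BLACK (7,9): turn L to E, flip to white, move to (7,10). |black|=6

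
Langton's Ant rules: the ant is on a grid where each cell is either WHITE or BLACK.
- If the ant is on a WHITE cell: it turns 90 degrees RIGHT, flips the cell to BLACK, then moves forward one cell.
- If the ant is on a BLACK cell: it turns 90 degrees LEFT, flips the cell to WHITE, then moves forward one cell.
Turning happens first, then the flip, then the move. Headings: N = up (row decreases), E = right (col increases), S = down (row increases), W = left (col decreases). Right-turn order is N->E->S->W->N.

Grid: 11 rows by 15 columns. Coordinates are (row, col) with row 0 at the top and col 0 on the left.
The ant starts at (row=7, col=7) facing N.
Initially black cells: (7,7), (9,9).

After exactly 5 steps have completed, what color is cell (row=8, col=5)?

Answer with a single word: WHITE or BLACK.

Answer: WHITE

Derivation:
Step 1: on BLACK (7,7): turn L to W, flip to white, move to (7,6). |black|=1
Step 2: on WHITE (7,6): turn R to N, flip to black, move to (6,6). |black|=2
Step 3: on WHITE (6,6): turn R to E, flip to black, move to (6,7). |black|=3
Step 4: on WHITE (6,7): turn R to S, flip to black, move to (7,7). |black|=4
Step 5: on WHITE (7,7): turn R to W, flip to black, move to (7,6). |black|=5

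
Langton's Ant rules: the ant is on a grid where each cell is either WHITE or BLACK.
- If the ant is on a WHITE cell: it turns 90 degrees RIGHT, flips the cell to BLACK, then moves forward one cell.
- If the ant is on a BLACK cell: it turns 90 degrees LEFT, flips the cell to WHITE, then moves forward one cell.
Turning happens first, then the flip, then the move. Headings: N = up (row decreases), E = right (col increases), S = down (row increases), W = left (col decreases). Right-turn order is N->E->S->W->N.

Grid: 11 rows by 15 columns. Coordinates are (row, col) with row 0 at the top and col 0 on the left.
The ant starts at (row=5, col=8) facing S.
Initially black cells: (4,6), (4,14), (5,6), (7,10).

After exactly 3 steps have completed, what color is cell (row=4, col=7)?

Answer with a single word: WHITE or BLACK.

Answer: BLACK

Derivation:
Step 1: on WHITE (5,8): turn R to W, flip to black, move to (5,7). |black|=5
Step 2: on WHITE (5,7): turn R to N, flip to black, move to (4,7). |black|=6
Step 3: on WHITE (4,7): turn R to E, flip to black, move to (4,8). |black|=7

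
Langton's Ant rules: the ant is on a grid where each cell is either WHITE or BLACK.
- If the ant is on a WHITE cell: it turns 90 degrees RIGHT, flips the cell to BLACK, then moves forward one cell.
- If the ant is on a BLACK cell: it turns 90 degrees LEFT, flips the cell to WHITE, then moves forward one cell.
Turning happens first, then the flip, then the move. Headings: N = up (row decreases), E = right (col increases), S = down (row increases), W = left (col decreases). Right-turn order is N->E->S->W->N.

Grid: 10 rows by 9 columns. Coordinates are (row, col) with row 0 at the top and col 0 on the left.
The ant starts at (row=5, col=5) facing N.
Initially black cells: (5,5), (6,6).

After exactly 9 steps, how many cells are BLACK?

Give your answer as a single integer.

Step 1: on BLACK (5,5): turn L to W, flip to white, move to (5,4). |black|=1
Step 2: on WHITE (5,4): turn R to N, flip to black, move to (4,4). |black|=2
Step 3: on WHITE (4,4): turn R to E, flip to black, move to (4,5). |black|=3
Step 4: on WHITE (4,5): turn R to S, flip to black, move to (5,5). |black|=4
Step 5: on WHITE (5,5): turn R to W, flip to black, move to (5,4). |black|=5
Step 6: on BLACK (5,4): turn L to S, flip to white, move to (6,4). |black|=4
Step 7: on WHITE (6,4): turn R to W, flip to black, move to (6,3). |black|=5
Step 8: on WHITE (6,3): turn R to N, flip to black, move to (5,3). |black|=6
Step 9: on WHITE (5,3): turn R to E, flip to black, move to (5,4). |black|=7

Answer: 7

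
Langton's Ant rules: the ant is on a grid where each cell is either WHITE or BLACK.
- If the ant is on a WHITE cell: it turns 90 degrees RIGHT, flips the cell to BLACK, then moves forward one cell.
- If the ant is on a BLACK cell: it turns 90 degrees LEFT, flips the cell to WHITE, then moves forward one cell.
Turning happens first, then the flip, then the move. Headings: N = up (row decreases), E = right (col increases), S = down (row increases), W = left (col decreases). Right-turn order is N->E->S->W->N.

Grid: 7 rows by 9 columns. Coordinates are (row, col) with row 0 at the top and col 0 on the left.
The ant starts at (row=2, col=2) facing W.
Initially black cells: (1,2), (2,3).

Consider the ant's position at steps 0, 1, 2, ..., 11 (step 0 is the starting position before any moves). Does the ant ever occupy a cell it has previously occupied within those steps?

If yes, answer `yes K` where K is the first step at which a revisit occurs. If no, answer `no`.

Answer: yes 5

Derivation:
Step 1: on WHITE (2,2): turn R to N, flip to black, move to (1,2). |black|=3 — new cell
Step 2: on BLACK (1,2): turn L to W, flip to white, move to (1,1). |black|=2 — new cell
Step 3: on WHITE (1,1): turn R to N, flip to black, move to (0,1). |black|=3 — new cell
Step 4: on WHITE (0,1): turn R to E, flip to black, move to (0,2). |black|=4 — new cell
Step 5: on WHITE (0,2): turn R to S, flip to black, move to (1,2). |black|=5 — REVISIT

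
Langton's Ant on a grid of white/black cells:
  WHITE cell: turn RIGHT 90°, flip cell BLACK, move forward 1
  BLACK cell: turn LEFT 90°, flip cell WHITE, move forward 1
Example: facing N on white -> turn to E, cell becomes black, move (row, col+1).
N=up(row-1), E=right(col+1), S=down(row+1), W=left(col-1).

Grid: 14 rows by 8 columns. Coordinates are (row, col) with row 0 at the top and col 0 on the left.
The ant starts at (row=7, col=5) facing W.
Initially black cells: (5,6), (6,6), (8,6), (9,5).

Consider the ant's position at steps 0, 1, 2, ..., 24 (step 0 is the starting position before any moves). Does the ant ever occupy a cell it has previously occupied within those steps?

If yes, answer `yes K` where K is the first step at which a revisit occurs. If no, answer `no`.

Step 1: on WHITE (7,5): turn R to N, flip to black, move to (6,5). |black|=5 — new cell
Step 2: on WHITE (6,5): turn R to E, flip to black, move to (6,6). |black|=6 — new cell
Step 3: on BLACK (6,6): turn L to N, flip to white, move to (5,6). |black|=5 — new cell
Step 4: on BLACK (5,6): turn L to W, flip to white, move to (5,5). |black|=4 — new cell
Step 5: on WHITE (5,5): turn R to N, flip to black, move to (4,5). |black|=5 — new cell
Step 6: on WHITE (4,5): turn R to E, flip to black, move to (4,6). |black|=6 — new cell
Step 7: on WHITE (4,6): turn R to S, flip to black, move to (5,6). |black|=7 — REVISIT

Answer: yes 7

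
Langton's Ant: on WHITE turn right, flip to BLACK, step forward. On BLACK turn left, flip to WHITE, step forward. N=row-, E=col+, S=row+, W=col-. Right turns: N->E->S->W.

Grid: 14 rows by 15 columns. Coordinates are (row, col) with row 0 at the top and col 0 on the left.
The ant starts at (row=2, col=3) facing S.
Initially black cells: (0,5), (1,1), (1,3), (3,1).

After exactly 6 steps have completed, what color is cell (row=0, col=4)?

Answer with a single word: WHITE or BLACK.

Step 1: on WHITE (2,3): turn R to W, flip to black, move to (2,2). |black|=5
Step 2: on WHITE (2,2): turn R to N, flip to black, move to (1,2). |black|=6
Step 3: on WHITE (1,2): turn R to E, flip to black, move to (1,3). |black|=7
Step 4: on BLACK (1,3): turn L to N, flip to white, move to (0,3). |black|=6
Step 5: on WHITE (0,3): turn R to E, flip to black, move to (0,4). |black|=7
Step 6: on WHITE (0,4): turn R to S, flip to black, move to (1,4). |black|=8

Answer: BLACK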